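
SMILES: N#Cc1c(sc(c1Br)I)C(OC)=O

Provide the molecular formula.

Heavy atoms from the SMILES: 1 Br, 7 C, 1 I, 1 N, 2 O, 1 S.
Implicit hydrogens by atom environment:
  4 × C (aromatic): no H
  2 × C: no H
  2 × O: no H
  1 × Br: no H
  1 × C: 3 H
  1 × I: no H
  1 × N: no H
  1 × S (aromatic): no H
  Total hydrogens = 3.
Molecular formula: C7H3BrINO2S

C7H3BrINO2S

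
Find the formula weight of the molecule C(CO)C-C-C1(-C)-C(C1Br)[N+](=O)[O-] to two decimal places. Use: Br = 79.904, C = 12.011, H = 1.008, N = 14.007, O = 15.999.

Molecular formula: C8H14BrNO3.
M = 1×79.904 + 8×12.011 + 14×1.008 + 1×14.007 + 3×15.999 = 252.11 g/mol.

252.11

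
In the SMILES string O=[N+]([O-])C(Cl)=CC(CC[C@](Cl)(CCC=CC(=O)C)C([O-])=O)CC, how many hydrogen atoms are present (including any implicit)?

20

Hydrogens are implicit in SMILES; fill each atom to its normal valence:
  5 × C: 2 H each → 10
  4 × C: 1 H each → 4
  4 × C: no H
  3 × O: no H
  2 × C: 3 H each → 6
  2 × Cl: no H
  2 × O (charge -1): no H
  1 × N (charge +1): no H
  Total hydrogens = 20.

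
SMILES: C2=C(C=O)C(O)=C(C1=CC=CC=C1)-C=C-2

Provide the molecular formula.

C13H10O2

Heavy atoms from the SMILES: 13 C, 2 O.
Implicit hydrogens by atom environment:
  8 × C (aromatic): 1 H each → 8
  4 × C (aromatic): no H
  1 × C: 1 H
  1 × O: 1 H
  1 × O: no H
  Total hydrogens = 10.
Molecular formula: C13H10O2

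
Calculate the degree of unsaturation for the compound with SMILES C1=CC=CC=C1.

Molecular formula from the SMILES: C6H6.
DoU = (2C + 2 + N − H − X)/2 = (2·6 + 2 + 0 − 6 − 0)/2 = 8/2 = 4.
(Structurally: 1 ring(s) + 3 π bond(s) = 4.)

4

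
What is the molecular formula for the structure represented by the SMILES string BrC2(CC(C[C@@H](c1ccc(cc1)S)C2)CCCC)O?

C16H23BrOS

Heavy atoms from the SMILES: 1 Br, 16 C, 1 O, 1 S.
Implicit hydrogens by atom environment:
  6 × C: 2 H each → 12
  4 × C (aromatic): 1 H each → 4
  2 × C: 1 H each → 2
  2 × C (aromatic): no H
  1 × Br: no H
  1 × C: 3 H
  1 × C: no H
  1 × O: 1 H
  1 × S: 1 H
  Total hydrogens = 23.
Molecular formula: C16H23BrOS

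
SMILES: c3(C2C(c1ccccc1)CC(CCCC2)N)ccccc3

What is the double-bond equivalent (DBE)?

9

Molecular formula from the SMILES: C20H25N.
DoU = (2C + 2 + N − H − X)/2 = (2·20 + 2 + 1 − 25 − 0)/2 = 18/2 = 9.
(Structurally: 3 ring(s) + 6 π bond(s) = 9.)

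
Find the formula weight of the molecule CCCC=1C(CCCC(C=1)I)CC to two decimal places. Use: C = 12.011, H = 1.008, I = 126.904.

292.20

Molecular formula: C12H21I.
M = 12×12.011 + 21×1.008 + 1×126.904 = 292.20 g/mol.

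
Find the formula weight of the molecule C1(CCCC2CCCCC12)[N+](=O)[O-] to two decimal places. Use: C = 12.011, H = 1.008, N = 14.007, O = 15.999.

Molecular formula: C10H17NO2.
M = 10×12.011 + 17×1.008 + 1×14.007 + 2×15.999 = 183.25 g/mol.

183.25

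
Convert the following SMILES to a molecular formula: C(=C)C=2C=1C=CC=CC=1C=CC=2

Heavy atoms from the SMILES: 12 C.
Implicit hydrogens by atom environment:
  7 × C (aromatic): 1 H each → 7
  3 × C (aromatic): no H
  1 × C: 2 H
  1 × C: 1 H
  Total hydrogens = 10.
Molecular formula: C12H10

C12H10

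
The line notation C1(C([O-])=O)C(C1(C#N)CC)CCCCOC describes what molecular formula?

C12H18NO3-

Heavy atoms from the SMILES: 12 C, 1 N, 3 O.
Implicit hydrogens by atom environment:
  5 × C: 2 H each → 10
  3 × C: no H
  2 × C: 3 H each → 6
  2 × C: 1 H each → 2
  2 × O: no H
  1 × N: no H
  1 × O (charge -1): no H
  Total hydrogens = 18.
Net charge -1.
Molecular formula: C12H18NO3-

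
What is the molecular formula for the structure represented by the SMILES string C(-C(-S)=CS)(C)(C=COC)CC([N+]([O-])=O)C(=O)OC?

Heavy atoms from the SMILES: 11 C, 1 N, 5 O, 2 S.
Implicit hydrogens by atom environment:
  4 × C: 1 H each → 4
  4 × O: no H
  3 × C: 3 H each → 9
  3 × C: no H
  2 × S: 1 H each → 2
  1 × C: 2 H
  1 × N (charge +1): no H
  1 × O (charge -1): no H
  Total hydrogens = 17.
Molecular formula: C11H17NO5S2

C11H17NO5S2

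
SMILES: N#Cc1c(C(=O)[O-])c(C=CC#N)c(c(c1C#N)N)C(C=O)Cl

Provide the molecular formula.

Heavy atoms from the SMILES: 14 C, 1 Cl, 4 N, 3 O.
Implicit hydrogens by atom environment:
  6 × C (aromatic): no H
  4 × C: 1 H each → 4
  4 × C: no H
  3 × N: no H
  2 × O: no H
  1 × Cl: no H
  1 × N: 2 H
  1 × O (charge -1): no H
  Total hydrogens = 6.
Net charge -1.
Molecular formula: C14H6ClN4O3-

C14H6ClN4O3-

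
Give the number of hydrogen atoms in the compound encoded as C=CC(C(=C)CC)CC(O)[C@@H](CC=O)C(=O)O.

Hydrogens are implicit in SMILES; fill each atom to its normal valence:
  5 × C: 2 H each → 10
  5 × C: 1 H each → 5
  2 × C: no H
  2 × O: 1 H each → 2
  2 × O: no H
  1 × C: 3 H
  Total hydrogens = 20.

20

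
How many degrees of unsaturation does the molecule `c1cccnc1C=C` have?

Molecular formula from the SMILES: C7H7N.
DoU = (2C + 2 + N − H − X)/2 = (2·7 + 2 + 1 − 7 − 0)/2 = 10/2 = 5.
(Structurally: 1 ring(s) + 4 π bond(s) = 5.)

5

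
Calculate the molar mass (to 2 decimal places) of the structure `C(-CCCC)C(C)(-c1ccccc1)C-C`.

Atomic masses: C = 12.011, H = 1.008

204.36

Molecular formula: C15H24.
M = 15×12.011 + 24×1.008 = 204.36 g/mol.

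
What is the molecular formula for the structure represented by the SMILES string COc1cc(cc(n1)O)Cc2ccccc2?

C13H13NO2

Heavy atoms from the SMILES: 13 C, 1 N, 2 O.
Implicit hydrogens by atom environment:
  7 × C (aromatic): 1 H each → 7
  4 × C (aromatic): no H
  1 × C: 3 H
  1 × C: 2 H
  1 × N (aromatic): no H
  1 × O: 1 H
  1 × O: no H
  Total hydrogens = 13.
Molecular formula: C13H13NO2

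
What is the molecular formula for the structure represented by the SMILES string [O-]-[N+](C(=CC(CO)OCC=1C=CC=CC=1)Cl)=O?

C11H12ClNO4

Heavy atoms from the SMILES: 11 C, 1 Cl, 1 N, 4 O.
Implicit hydrogens by atom environment:
  5 × C (aromatic): 1 H each → 5
  2 × C: 2 H each → 4
  2 × C: 1 H each → 2
  2 × O: no H
  1 × C: no H
  1 × C (aromatic): no H
  1 × Cl: no H
  1 × N (charge +1): no H
  1 × O: 1 H
  1 × O (charge -1): no H
  Total hydrogens = 12.
Molecular formula: C11H12ClNO4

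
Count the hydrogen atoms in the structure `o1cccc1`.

Hydrogens are implicit in SMILES; fill each atom to its normal valence:
  4 × C (aromatic): 1 H each → 4
  1 × O (aromatic): no H
  Total hydrogens = 4.

4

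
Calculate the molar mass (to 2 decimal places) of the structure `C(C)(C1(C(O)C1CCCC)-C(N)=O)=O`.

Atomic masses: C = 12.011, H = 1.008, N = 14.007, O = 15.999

Molecular formula: C10H17NO3.
M = 10×12.011 + 17×1.008 + 1×14.007 + 3×15.999 = 199.25 g/mol.

199.25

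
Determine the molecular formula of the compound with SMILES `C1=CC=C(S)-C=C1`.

Heavy atoms from the SMILES: 6 C, 1 S.
Implicit hydrogens by atom environment:
  5 × C (aromatic): 1 H each → 5
  1 × C (aromatic): no H
  1 × S: 1 H
  Total hydrogens = 6.
Molecular formula: C6H6S

C6H6S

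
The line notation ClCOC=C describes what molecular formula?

C3H5ClO

Heavy atoms from the SMILES: 3 C, 1 Cl, 1 O.
Implicit hydrogens by atom environment:
  2 × C: 2 H each → 4
  1 × C: 1 H
  1 × Cl: no H
  1 × O: no H
  Total hydrogens = 5.
Molecular formula: C3H5ClO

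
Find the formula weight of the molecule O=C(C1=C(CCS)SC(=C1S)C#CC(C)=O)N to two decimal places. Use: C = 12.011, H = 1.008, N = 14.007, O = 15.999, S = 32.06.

Molecular formula: C11H11NO2S3.
M = 11×12.011 + 11×1.008 + 1×14.007 + 2×15.999 + 3×32.06 = 285.39 g/mol.

285.39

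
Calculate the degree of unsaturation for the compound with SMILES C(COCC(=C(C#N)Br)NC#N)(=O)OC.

6

Molecular formula from the SMILES: C8H8BrN3O3.
DoU = (2C + 2 + N − H − X)/2 = (2·8 + 2 + 3 − 8 − 1)/2 = 12/2 = 6.
(Structurally: 0 ring(s) + 6 π bond(s) = 6.)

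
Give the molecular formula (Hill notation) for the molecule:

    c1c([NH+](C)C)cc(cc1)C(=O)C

C10H14NO+

Heavy atoms from the SMILES: 10 C, 1 N, 1 O.
Implicit hydrogens by atom environment:
  4 × C (aromatic): 1 H each → 4
  3 × C: 3 H each → 9
  2 × C (aromatic): no H
  1 × C: no H
  1 × N (charge +1): 1 H
  1 × O: no H
  Total hydrogens = 14.
Net charge +1.
Molecular formula: C10H14NO+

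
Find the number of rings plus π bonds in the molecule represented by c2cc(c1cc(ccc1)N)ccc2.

8

Molecular formula from the SMILES: C12H11N.
DoU = (2C + 2 + N − H − X)/2 = (2·12 + 2 + 1 − 11 − 0)/2 = 16/2 = 8.
(Structurally: 2 ring(s) + 6 π bond(s) = 8.)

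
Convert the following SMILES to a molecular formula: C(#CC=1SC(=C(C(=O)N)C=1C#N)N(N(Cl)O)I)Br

Heavy atoms from the SMILES: 1 Br, 8 C, 1 Cl, 1 I, 4 N, 2 O, 1 S.
Implicit hydrogens by atom environment:
  4 × C (aromatic): no H
  4 × C: no H
  3 × N: no H
  1 × Br: no H
  1 × Cl: no H
  1 × I: no H
  1 × N: 2 H
  1 × O: 1 H
  1 × O: no H
  1 × S (aromatic): no H
  Total hydrogens = 3.
Molecular formula: C8H3BrClIN4O2S

C8H3BrClIN4O2S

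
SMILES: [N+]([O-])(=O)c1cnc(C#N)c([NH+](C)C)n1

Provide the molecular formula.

C7H8N5O2+

Heavy atoms from the SMILES: 7 C, 5 N, 2 O.
Implicit hydrogens by atom environment:
  3 × C (aromatic): no H
  2 × C: 3 H each → 6
  2 × N (aromatic): no H
  1 × C (aromatic): 1 H
  1 × C: no H
  1 × N (charge +1): 1 H
  1 × N (charge +1): no H
  1 × N: no H
  1 × O: no H
  1 × O (charge -1): no H
  Total hydrogens = 8.
Net charge +1.
Molecular formula: C7H8N5O2+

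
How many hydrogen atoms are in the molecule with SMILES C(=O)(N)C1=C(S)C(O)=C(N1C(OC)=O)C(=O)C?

Hydrogens are implicit in SMILES; fill each atom to its normal valence:
  4 × C (aromatic): no H
  4 × O: no H
  3 × C: no H
  2 × C: 3 H each → 6
  1 × N: 2 H
  1 × N (aromatic): no H
  1 × O: 1 H
  1 × S: 1 H
  Total hydrogens = 10.

10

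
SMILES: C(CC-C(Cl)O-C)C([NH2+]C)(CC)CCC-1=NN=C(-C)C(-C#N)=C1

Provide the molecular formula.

Heavy atoms from the SMILES: 17 C, 1 Cl, 4 N, 1 O.
Implicit hydrogens by atom environment:
  6 × C: 2 H each → 12
  4 × C: 3 H each → 12
  3 × C (aromatic): no H
  2 × C: no H
  2 × N (aromatic): no H
  1 × C (aromatic): 1 H
  1 × C: 1 H
  1 × Cl: no H
  1 × N (charge +1): 2 H
  1 × N: no H
  1 × O: no H
  Total hydrogens = 28.
Net charge +1.
Molecular formula: C17H28ClN4O+

C17H28ClN4O+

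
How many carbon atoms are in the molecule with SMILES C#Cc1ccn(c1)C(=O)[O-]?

7

The symbol for carbon appears 7 times in the SMILES. Lowercase c denotes aromatic carbon and counts toward C.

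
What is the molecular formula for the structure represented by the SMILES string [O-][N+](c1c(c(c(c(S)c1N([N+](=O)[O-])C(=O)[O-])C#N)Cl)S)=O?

C8H2ClN4O6S2-

Heavy atoms from the SMILES: 8 C, 1 Cl, 4 N, 6 O, 2 S.
Implicit hydrogens by atom environment:
  6 × C (aromatic): no H
  3 × O: no H
  3 × O (charge -1): no H
  2 × C: no H
  2 × N: no H
  2 × N (charge +1): no H
  2 × S: 1 H each → 2
  1 × Cl: no H
  Total hydrogens = 2.
Net charge -1.
Molecular formula: C8H2ClN4O6S2-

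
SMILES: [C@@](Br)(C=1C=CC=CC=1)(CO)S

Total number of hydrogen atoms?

9

Hydrogens are implicit in SMILES; fill each atom to its normal valence:
  5 × C (aromatic): 1 H each → 5
  1 × Br: no H
  1 × C: 2 H
  1 × C: no H
  1 × C (aromatic): no H
  1 × O: 1 H
  1 × S: 1 H
  Total hydrogens = 9.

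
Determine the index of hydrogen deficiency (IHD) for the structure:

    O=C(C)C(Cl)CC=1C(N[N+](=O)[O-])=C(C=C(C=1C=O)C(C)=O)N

8

Molecular formula from the SMILES: C13H14ClN3O5.
DoU = (2C + 2 + N − H − X)/2 = (2·13 + 2 + 3 − 14 − 1)/2 = 16/2 = 8.
(Structurally: 1 ring(s) + 7 π bond(s) = 8.)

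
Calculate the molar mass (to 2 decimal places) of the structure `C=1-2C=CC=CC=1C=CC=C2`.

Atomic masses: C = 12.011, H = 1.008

Molecular formula: C10H8.
M = 10×12.011 + 8×1.008 = 128.17 g/mol.

128.17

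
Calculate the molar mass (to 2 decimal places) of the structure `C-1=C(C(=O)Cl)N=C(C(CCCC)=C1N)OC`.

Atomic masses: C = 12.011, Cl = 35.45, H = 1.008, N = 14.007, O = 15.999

Molecular formula: C11H15ClN2O2.
M = 11×12.011 + 1×35.45 + 15×1.008 + 2×14.007 + 2×15.999 = 242.70 g/mol.

242.70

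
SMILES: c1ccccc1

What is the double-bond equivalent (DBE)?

Molecular formula from the SMILES: C6H6.
DoU = (2C + 2 + N − H − X)/2 = (2·6 + 2 + 0 − 6 − 0)/2 = 8/2 = 4.
(Structurally: 1 ring(s) + 3 π bond(s) = 4.)

4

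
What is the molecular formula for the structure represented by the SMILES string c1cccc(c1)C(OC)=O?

C8H8O2

Heavy atoms from the SMILES: 8 C, 2 O.
Implicit hydrogens by atom environment:
  5 × C (aromatic): 1 H each → 5
  2 × O: no H
  1 × C: 3 H
  1 × C (aromatic): no H
  1 × C: no H
  Total hydrogens = 8.
Molecular formula: C8H8O2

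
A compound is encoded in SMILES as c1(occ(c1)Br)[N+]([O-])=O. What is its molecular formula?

Heavy atoms from the SMILES: 1 Br, 4 C, 1 N, 3 O.
Implicit hydrogens by atom environment:
  2 × C (aromatic): 1 H each → 2
  2 × C (aromatic): no H
  1 × Br: no H
  1 × N (charge +1): no H
  1 × O (aromatic): no H
  1 × O: no H
  1 × O (charge -1): no H
  Total hydrogens = 2.
Molecular formula: C4H2BrNO3

C4H2BrNO3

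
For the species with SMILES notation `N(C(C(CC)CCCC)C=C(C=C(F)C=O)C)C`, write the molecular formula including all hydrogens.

Heavy atoms from the SMILES: 15 C, 1 F, 1 N, 1 O.
Implicit hydrogens by atom environment:
  5 × C: 1 H each → 5
  4 × C: 3 H each → 12
  4 × C: 2 H each → 8
  2 × C: no H
  1 × F: no H
  1 × N: 1 H
  1 × O: no H
  Total hydrogens = 26.
Molecular formula: C15H26FNO

C15H26FNO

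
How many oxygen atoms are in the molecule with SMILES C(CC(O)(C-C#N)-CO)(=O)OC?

The symbol for oxygen appears 4 times in the SMILES.

4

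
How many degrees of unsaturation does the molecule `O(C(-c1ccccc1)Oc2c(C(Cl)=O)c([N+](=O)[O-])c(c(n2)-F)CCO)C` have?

Molecular formula from the SMILES: C16H14ClFN2O6.
DoU = (2C + 2 + N − H − X)/2 = (2·16 + 2 + 2 − 14 − 2)/2 = 20/2 = 10.
(Structurally: 2 ring(s) + 8 π bond(s) = 10.)

10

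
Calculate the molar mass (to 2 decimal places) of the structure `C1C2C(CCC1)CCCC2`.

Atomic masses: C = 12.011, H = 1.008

138.25

Molecular formula: C10H18.
M = 10×12.011 + 18×1.008 = 138.25 g/mol.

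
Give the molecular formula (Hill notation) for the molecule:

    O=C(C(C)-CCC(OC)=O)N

Heavy atoms from the SMILES: 7 C, 1 N, 3 O.
Implicit hydrogens by atom environment:
  3 × O: no H
  2 × C: 3 H each → 6
  2 × C: 2 H each → 4
  2 × C: no H
  1 × C: 1 H
  1 × N: 2 H
  Total hydrogens = 13.
Molecular formula: C7H13NO3

C7H13NO3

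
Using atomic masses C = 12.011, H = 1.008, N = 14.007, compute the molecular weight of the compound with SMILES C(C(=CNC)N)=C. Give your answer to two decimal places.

Molecular formula: C5H10N2.
M = 5×12.011 + 10×1.008 + 2×14.007 = 98.15 g/mol.

98.15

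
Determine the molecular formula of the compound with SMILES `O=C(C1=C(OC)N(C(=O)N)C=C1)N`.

Heavy atoms from the SMILES: 7 C, 3 N, 3 O.
Implicit hydrogens by atom environment:
  3 × O: no H
  2 × C (aromatic): 1 H each → 2
  2 × C (aromatic): no H
  2 × C: no H
  2 × N: 2 H each → 4
  1 × C: 3 H
  1 × N (aromatic): no H
  Total hydrogens = 9.
Molecular formula: C7H9N3O3

C7H9N3O3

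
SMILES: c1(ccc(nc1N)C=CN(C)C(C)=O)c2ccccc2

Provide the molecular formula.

C16H17N3O

Heavy atoms from the SMILES: 16 C, 3 N, 1 O.
Implicit hydrogens by atom environment:
  7 × C (aromatic): 1 H each → 7
  4 × C (aromatic): no H
  2 × C: 3 H each → 6
  2 × C: 1 H each → 2
  1 × C: no H
  1 × N: 2 H
  1 × N (aromatic): no H
  1 × N: no H
  1 × O: no H
  Total hydrogens = 17.
Molecular formula: C16H17N3O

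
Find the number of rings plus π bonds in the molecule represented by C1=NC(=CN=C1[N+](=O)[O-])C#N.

Molecular formula from the SMILES: C5H2N4O2.
DoU = (2C + 2 + N − H − X)/2 = (2·5 + 2 + 4 − 2 − 0)/2 = 14/2 = 7.
(Structurally: 1 ring(s) + 6 π bond(s) = 7.)

7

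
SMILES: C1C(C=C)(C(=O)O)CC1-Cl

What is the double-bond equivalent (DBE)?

3

Molecular formula from the SMILES: C7H9ClO2.
DoU = (2C + 2 + N − H − X)/2 = (2·7 + 2 + 0 − 9 − 1)/2 = 6/2 = 3.
(Structurally: 1 ring(s) + 2 π bond(s) = 3.)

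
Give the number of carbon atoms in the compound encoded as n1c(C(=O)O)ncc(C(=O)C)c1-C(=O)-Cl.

8

The symbol for carbon appears 8 times in the SMILES. Lowercase c denotes aromatic carbon and counts toward C.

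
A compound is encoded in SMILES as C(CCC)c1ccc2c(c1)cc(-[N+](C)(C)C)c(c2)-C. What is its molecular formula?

Heavy atoms from the SMILES: 18 C, 1 N.
Implicit hydrogens by atom environment:
  5 × C: 3 H each → 15
  5 × C (aromatic): 1 H each → 5
  5 × C (aromatic): no H
  3 × C: 2 H each → 6
  1 × N (charge +1): no H
  Total hydrogens = 26.
Net charge +1.
Molecular formula: C18H26N+

C18H26N+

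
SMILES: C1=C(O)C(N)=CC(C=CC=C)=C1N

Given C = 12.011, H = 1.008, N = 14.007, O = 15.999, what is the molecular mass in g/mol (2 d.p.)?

Molecular formula: C10H12N2O.
M = 10×12.011 + 12×1.008 + 2×14.007 + 1×15.999 = 176.22 g/mol.

176.22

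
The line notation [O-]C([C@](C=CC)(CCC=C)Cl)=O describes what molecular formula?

C9H12ClO2-

Heavy atoms from the SMILES: 9 C, 1 Cl, 2 O.
Implicit hydrogens by atom environment:
  3 × C: 2 H each → 6
  3 × C: 1 H each → 3
  2 × C: no H
  1 × C: 3 H
  1 × Cl: no H
  1 × O: no H
  1 × O (charge -1): no H
  Total hydrogens = 12.
Net charge -1.
Molecular formula: C9H12ClO2-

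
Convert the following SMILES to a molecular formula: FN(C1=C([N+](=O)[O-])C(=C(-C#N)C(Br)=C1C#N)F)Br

Heavy atoms from the SMILES: 2 Br, 8 C, 2 F, 4 N, 2 O.
Implicit hydrogens by atom environment:
  6 × C (aromatic): no H
  3 × N: no H
  2 × Br: no H
  2 × C: no H
  2 × F: no H
  1 × N (charge +1): no H
  1 × O: no H
  1 × O (charge -1): no H
  Total hydrogens = 0.
Molecular formula: C8Br2F2N4O2

C8Br2F2N4O2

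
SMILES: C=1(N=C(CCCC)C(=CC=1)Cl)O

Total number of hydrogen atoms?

12

Hydrogens are implicit in SMILES; fill each atom to its normal valence:
  3 × C: 2 H each → 6
  3 × C (aromatic): no H
  2 × C (aromatic): 1 H each → 2
  1 × C: 3 H
  1 × Cl: no H
  1 × N (aromatic): no H
  1 × O: 1 H
  Total hydrogens = 12.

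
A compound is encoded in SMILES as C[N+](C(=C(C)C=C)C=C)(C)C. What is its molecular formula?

Heavy atoms from the SMILES: 10 C, 1 N.
Implicit hydrogens by atom environment:
  4 × C: 3 H each → 12
  2 × C: 2 H each → 4
  2 × C: 1 H each → 2
  2 × C: no H
  1 × N (charge +1): no H
  Total hydrogens = 18.
Net charge +1.
Molecular formula: C10H18N+

C10H18N+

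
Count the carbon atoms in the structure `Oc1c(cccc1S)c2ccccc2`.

12

The symbol for carbon appears 12 times in the SMILES. Lowercase c denotes aromatic carbon and counts toward C.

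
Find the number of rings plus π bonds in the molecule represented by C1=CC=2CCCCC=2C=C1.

Molecular formula from the SMILES: C10H12.
DoU = (2C + 2 + N − H − X)/2 = (2·10 + 2 + 0 − 12 − 0)/2 = 10/2 = 5.
(Structurally: 2 ring(s) + 3 π bond(s) = 5.)

5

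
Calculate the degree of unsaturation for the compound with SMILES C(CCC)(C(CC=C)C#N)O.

3

Molecular formula from the SMILES: C9H15NO.
DoU = (2C + 2 + N − H − X)/2 = (2·9 + 2 + 1 − 15 − 0)/2 = 6/2 = 3.
(Structurally: 0 ring(s) + 3 π bond(s) = 3.)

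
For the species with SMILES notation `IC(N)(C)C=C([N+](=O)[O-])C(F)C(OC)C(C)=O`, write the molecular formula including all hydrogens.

Heavy atoms from the SMILES: 9 C, 1 F, 1 I, 2 N, 4 O.
Implicit hydrogens by atom environment:
  3 × C: 3 H each → 9
  3 × C: 1 H each → 3
  3 × C: no H
  3 × O: no H
  1 × F: no H
  1 × I: no H
  1 × N: 2 H
  1 × N (charge +1): no H
  1 × O (charge -1): no H
  Total hydrogens = 14.
Molecular formula: C9H14FIN2O4

C9H14FIN2O4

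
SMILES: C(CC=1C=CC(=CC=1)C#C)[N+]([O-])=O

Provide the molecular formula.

Heavy atoms from the SMILES: 10 C, 1 N, 2 O.
Implicit hydrogens by atom environment:
  4 × C (aromatic): 1 H each → 4
  2 × C: 2 H each → 4
  2 × C (aromatic): no H
  1 × C: 1 H
  1 × C: no H
  1 × N (charge +1): no H
  1 × O: no H
  1 × O (charge -1): no H
  Total hydrogens = 9.
Molecular formula: C10H9NO2

C10H9NO2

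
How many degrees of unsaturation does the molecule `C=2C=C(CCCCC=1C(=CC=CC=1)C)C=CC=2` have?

8

Molecular formula from the SMILES: C17H20.
DoU = (2C + 2 + N − H − X)/2 = (2·17 + 2 + 0 − 20 − 0)/2 = 16/2 = 8.
(Structurally: 2 ring(s) + 6 π bond(s) = 8.)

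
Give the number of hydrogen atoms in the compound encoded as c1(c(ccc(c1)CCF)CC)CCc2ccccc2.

21

Hydrogens are implicit in SMILES; fill each atom to its normal valence:
  8 × C (aromatic): 1 H each → 8
  5 × C: 2 H each → 10
  4 × C (aromatic): no H
  1 × C: 3 H
  1 × F: no H
  Total hydrogens = 21.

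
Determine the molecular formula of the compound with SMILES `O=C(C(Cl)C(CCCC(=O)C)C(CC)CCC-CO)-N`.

Heavy atoms from the SMILES: 15 C, 1 Cl, 1 N, 3 O.
Implicit hydrogens by atom environment:
  8 × C: 2 H each → 16
  3 × C: 1 H each → 3
  2 × C: 3 H each → 6
  2 × C: no H
  2 × O: no H
  1 × Cl: no H
  1 × N: 2 H
  1 × O: 1 H
  Total hydrogens = 28.
Molecular formula: C15H28ClNO3

C15H28ClNO3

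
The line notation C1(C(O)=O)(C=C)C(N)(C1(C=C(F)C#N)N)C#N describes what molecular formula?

C10H9FN4O2

Heavy atoms from the SMILES: 10 C, 1 F, 4 N, 2 O.
Implicit hydrogens by atom environment:
  7 × C: no H
  2 × C: 1 H each → 2
  2 × N: 2 H each → 4
  2 × N: no H
  1 × C: 2 H
  1 × F: no H
  1 × O: 1 H
  1 × O: no H
  Total hydrogens = 9.
Molecular formula: C10H9FN4O2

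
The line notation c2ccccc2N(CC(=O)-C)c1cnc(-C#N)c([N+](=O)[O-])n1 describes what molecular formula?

Heavy atoms from the SMILES: 14 C, 5 N, 3 O.
Implicit hydrogens by atom environment:
  6 × C (aromatic): 1 H each → 6
  4 × C (aromatic): no H
  2 × C: no H
  2 × N (aromatic): no H
  2 × N: no H
  2 × O: no H
  1 × C: 3 H
  1 × C: 2 H
  1 × N (charge +1): no H
  1 × O (charge -1): no H
  Total hydrogens = 11.
Molecular formula: C14H11N5O3

C14H11N5O3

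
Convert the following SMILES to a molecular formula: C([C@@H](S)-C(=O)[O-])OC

C4H7O3S-

Heavy atoms from the SMILES: 4 C, 3 O, 1 S.
Implicit hydrogens by atom environment:
  2 × O: no H
  1 × C: 3 H
  1 × C: 2 H
  1 × C: 1 H
  1 × C: no H
  1 × O (charge -1): no H
  1 × S: 1 H
  Total hydrogens = 7.
Net charge -1.
Molecular formula: C4H7O3S-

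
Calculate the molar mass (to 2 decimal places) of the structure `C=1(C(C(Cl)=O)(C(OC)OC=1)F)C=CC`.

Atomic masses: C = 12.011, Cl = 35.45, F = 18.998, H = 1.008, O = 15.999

220.62

Molecular formula: C9H10ClFO3.
M = 9×12.011 + 1×35.45 + 1×18.998 + 10×1.008 + 3×15.999 = 220.62 g/mol.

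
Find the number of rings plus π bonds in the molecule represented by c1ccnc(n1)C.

4

Molecular formula from the SMILES: C5H6N2.
DoU = (2C + 2 + N − H − X)/2 = (2·5 + 2 + 2 − 6 − 0)/2 = 8/2 = 4.
(Structurally: 1 ring(s) + 3 π bond(s) = 4.)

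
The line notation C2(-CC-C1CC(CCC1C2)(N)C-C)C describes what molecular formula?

C13H25N

Heavy atoms from the SMILES: 13 C, 1 N.
Implicit hydrogens by atom environment:
  7 × C: 2 H each → 14
  3 × C: 1 H each → 3
  2 × C: 3 H each → 6
  1 × C: no H
  1 × N: 2 H
  Total hydrogens = 25.
Molecular formula: C13H25N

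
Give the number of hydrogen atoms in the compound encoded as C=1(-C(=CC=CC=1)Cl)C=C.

7

Hydrogens are implicit in SMILES; fill each atom to its normal valence:
  4 × C (aromatic): 1 H each → 4
  2 × C (aromatic): no H
  1 × C: 2 H
  1 × C: 1 H
  1 × Cl: no H
  Total hydrogens = 7.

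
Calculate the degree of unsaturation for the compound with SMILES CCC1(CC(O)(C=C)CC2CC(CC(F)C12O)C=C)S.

4

Molecular formula from the SMILES: C16H25FO2S.
DoU = (2C + 2 + N − H − X)/2 = (2·16 + 2 + 0 − 25 − 1)/2 = 8/2 = 4.
(Structurally: 2 ring(s) + 2 π bond(s) = 4.)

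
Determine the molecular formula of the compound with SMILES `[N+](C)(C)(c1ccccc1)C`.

C9H14N+

Heavy atoms from the SMILES: 9 C, 1 N.
Implicit hydrogens by atom environment:
  5 × C (aromatic): 1 H each → 5
  3 × C: 3 H each → 9
  1 × C (aromatic): no H
  1 × N (charge +1): no H
  Total hydrogens = 14.
Net charge +1.
Molecular formula: C9H14N+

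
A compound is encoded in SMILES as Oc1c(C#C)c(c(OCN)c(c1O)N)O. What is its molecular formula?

Heavy atoms from the SMILES: 9 C, 2 N, 4 O.
Implicit hydrogens by atom environment:
  6 × C (aromatic): no H
  3 × O: 1 H each → 3
  2 × N: 2 H each → 4
  1 × C: 2 H
  1 × C: 1 H
  1 × C: no H
  1 × O: no H
  Total hydrogens = 10.
Molecular formula: C9H10N2O4

C9H10N2O4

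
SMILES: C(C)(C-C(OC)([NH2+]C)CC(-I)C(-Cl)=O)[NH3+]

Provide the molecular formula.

[C9H20ClIN2O2]2+

Heavy atoms from the SMILES: 9 C, 1 Cl, 1 I, 2 N, 2 O.
Implicit hydrogens by atom environment:
  3 × C: 3 H each → 9
  2 × C: 2 H each → 4
  2 × C: 1 H each → 2
  2 × C: no H
  2 × O: no H
  1 × Cl: no H
  1 × I: no H
  1 × N (charge +1): 3 H
  1 × N (charge +1): 2 H
  Total hydrogens = 20.
Net charge +2.
Molecular formula: [C9H20ClIN2O2]2+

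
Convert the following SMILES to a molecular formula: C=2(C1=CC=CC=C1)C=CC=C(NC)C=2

C13H13N

Heavy atoms from the SMILES: 13 C, 1 N.
Implicit hydrogens by atom environment:
  9 × C (aromatic): 1 H each → 9
  3 × C (aromatic): no H
  1 × C: 3 H
  1 × N: 1 H
  Total hydrogens = 13.
Molecular formula: C13H13N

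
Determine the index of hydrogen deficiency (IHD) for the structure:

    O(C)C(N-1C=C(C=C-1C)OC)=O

Molecular formula from the SMILES: C8H11NO3.
DoU = (2C + 2 + N − H − X)/2 = (2·8 + 2 + 1 − 11 − 0)/2 = 8/2 = 4.
(Structurally: 1 ring(s) + 3 π bond(s) = 4.)

4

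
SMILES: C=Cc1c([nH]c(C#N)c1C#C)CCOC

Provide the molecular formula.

C12H12N2O

Heavy atoms from the SMILES: 12 C, 2 N, 1 O.
Implicit hydrogens by atom environment:
  4 × C (aromatic): no H
  3 × C: 2 H each → 6
  2 × C: 1 H each → 2
  2 × C: no H
  1 × C: 3 H
  1 × N (aromatic): 1 H
  1 × N: no H
  1 × O: no H
  Total hydrogens = 12.
Molecular formula: C12H12N2O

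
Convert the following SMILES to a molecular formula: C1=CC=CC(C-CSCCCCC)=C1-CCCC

Heavy atoms from the SMILES: 17 C, 1 S.
Implicit hydrogens by atom environment:
  9 × C: 2 H each → 18
  4 × C (aromatic): 1 H each → 4
  2 × C: 3 H each → 6
  2 × C (aromatic): no H
  1 × S: no H
  Total hydrogens = 28.
Molecular formula: C17H28S

C17H28S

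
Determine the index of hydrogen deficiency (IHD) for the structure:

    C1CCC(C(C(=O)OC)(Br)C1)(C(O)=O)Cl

Molecular formula from the SMILES: C9H12BrClO4.
DoU = (2C + 2 + N − H − X)/2 = (2·9 + 2 + 0 − 12 − 2)/2 = 6/2 = 3.
(Structurally: 1 ring(s) + 2 π bond(s) = 3.)

3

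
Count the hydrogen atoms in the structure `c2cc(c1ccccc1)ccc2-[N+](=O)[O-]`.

Hydrogens are implicit in SMILES; fill each atom to its normal valence:
  9 × C (aromatic): 1 H each → 9
  3 × C (aromatic): no H
  1 × N (charge +1): no H
  1 × O: no H
  1 × O (charge -1): no H
  Total hydrogens = 9.

9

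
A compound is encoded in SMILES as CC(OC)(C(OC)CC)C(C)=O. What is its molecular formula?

Heavy atoms from the SMILES: 9 C, 3 O.
Implicit hydrogens by atom environment:
  5 × C: 3 H each → 15
  3 × O: no H
  2 × C: no H
  1 × C: 2 H
  1 × C: 1 H
  Total hydrogens = 18.
Molecular formula: C9H18O3

C9H18O3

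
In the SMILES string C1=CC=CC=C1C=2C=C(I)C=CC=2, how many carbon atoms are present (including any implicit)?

12

The symbol for carbon appears 12 times in the SMILES.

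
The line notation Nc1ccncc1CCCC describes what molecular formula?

C9H14N2

Heavy atoms from the SMILES: 9 C, 2 N.
Implicit hydrogens by atom environment:
  3 × C: 2 H each → 6
  3 × C (aromatic): 1 H each → 3
  2 × C (aromatic): no H
  1 × C: 3 H
  1 × N: 2 H
  1 × N (aromatic): no H
  Total hydrogens = 14.
Molecular formula: C9H14N2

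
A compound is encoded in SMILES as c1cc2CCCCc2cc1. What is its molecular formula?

Heavy atoms from the SMILES: 10 C.
Implicit hydrogens by atom environment:
  4 × C: 2 H each → 8
  4 × C (aromatic): 1 H each → 4
  2 × C (aromatic): no H
  Total hydrogens = 12.
Molecular formula: C10H12

C10H12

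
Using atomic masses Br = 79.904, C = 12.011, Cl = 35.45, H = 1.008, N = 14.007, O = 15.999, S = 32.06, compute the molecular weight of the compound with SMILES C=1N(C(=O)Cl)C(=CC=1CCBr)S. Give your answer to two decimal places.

Molecular formula: C7H7BrClNOS.
M = 1×79.904 + 7×12.011 + 1×35.45 + 7×1.008 + 1×14.007 + 1×15.999 + 1×32.06 = 268.55 g/mol.

268.55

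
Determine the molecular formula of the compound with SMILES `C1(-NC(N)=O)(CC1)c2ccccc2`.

C10H12N2O

Heavy atoms from the SMILES: 10 C, 2 N, 1 O.
Implicit hydrogens by atom environment:
  5 × C (aromatic): 1 H each → 5
  2 × C: 2 H each → 4
  2 × C: no H
  1 × C (aromatic): no H
  1 × N: 2 H
  1 × N: 1 H
  1 × O: no H
  Total hydrogens = 12.
Molecular formula: C10H12N2O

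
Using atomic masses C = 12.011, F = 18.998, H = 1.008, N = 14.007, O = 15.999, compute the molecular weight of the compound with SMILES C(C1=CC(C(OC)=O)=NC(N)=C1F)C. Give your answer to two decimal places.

198.20

Molecular formula: C9H11FN2O2.
M = 9×12.011 + 1×18.998 + 11×1.008 + 2×14.007 + 2×15.999 = 198.20 g/mol.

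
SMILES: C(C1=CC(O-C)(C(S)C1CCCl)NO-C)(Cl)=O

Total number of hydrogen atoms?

15

Hydrogens are implicit in SMILES; fill each atom to its normal valence:
  3 × C: 1 H each → 3
  3 × C: no H
  3 × O: no H
  2 × C: 3 H each → 6
  2 × C: 2 H each → 4
  2 × Cl: no H
  1 × N: 1 H
  1 × S: 1 H
  Total hydrogens = 15.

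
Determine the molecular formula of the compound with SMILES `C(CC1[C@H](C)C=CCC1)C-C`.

C11H20

Heavy atoms from the SMILES: 11 C.
Implicit hydrogens by atom environment:
  5 × C: 2 H each → 10
  4 × C: 1 H each → 4
  2 × C: 3 H each → 6
  Total hydrogens = 20.
Molecular formula: C11H20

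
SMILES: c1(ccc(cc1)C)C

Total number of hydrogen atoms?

Hydrogens are implicit in SMILES; fill each atom to its normal valence:
  4 × C (aromatic): 1 H each → 4
  2 × C: 3 H each → 6
  2 × C (aromatic): no H
  Total hydrogens = 10.

10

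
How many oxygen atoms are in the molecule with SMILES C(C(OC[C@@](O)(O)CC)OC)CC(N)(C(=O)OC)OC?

7

The symbol for oxygen appears 7 times in the SMILES.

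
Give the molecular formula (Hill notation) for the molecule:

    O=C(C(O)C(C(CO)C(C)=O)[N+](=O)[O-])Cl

Heavy atoms from the SMILES: 7 C, 1 Cl, 1 N, 6 O.
Implicit hydrogens by atom environment:
  3 × C: 1 H each → 3
  3 × O: no H
  2 × C: no H
  2 × O: 1 H each → 2
  1 × C: 3 H
  1 × C: 2 H
  1 × Cl: no H
  1 × N (charge +1): no H
  1 × O (charge -1): no H
  Total hydrogens = 10.
Molecular formula: C7H10ClNO6

C7H10ClNO6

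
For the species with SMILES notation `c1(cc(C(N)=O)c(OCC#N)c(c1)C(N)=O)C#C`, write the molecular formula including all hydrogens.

Heavy atoms from the SMILES: 12 C, 3 N, 3 O.
Implicit hydrogens by atom environment:
  4 × C (aromatic): no H
  4 × C: no H
  3 × O: no H
  2 × C (aromatic): 1 H each → 2
  2 × N: 2 H each → 4
  1 × C: 2 H
  1 × C: 1 H
  1 × N: no H
  Total hydrogens = 9.
Molecular formula: C12H9N3O3

C12H9N3O3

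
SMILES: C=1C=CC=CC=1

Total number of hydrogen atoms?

Hydrogens are implicit in SMILES; fill each atom to its normal valence:
  6 × C (aromatic): 1 H each → 6
  Total hydrogens = 6.

6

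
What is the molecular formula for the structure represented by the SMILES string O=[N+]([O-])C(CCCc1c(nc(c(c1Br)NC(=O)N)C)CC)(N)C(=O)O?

C14H20BrN5O5

Heavy atoms from the SMILES: 1 Br, 14 C, 5 N, 5 O.
Implicit hydrogens by atom environment:
  5 × C (aromatic): no H
  4 × C: 2 H each → 8
  3 × C: no H
  3 × O: no H
  2 × C: 3 H each → 6
  2 × N: 2 H each → 4
  1 × Br: no H
  1 × N: 1 H
  1 × N (aromatic): no H
  1 × N (charge +1): no H
  1 × O: 1 H
  1 × O (charge -1): no H
  Total hydrogens = 20.
Molecular formula: C14H20BrN5O5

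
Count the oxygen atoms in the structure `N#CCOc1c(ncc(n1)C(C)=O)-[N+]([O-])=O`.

The symbol for oxygen appears 4 times in the SMILES.

4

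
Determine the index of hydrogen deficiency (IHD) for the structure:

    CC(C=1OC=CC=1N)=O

4

Molecular formula from the SMILES: C6H7NO2.
DoU = (2C + 2 + N − H − X)/2 = (2·6 + 2 + 1 − 7 − 0)/2 = 8/2 = 4.
(Structurally: 1 ring(s) + 3 π bond(s) = 4.)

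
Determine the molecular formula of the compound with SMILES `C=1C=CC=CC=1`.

C6H6

Heavy atoms from the SMILES: 6 C.
Implicit hydrogens by atom environment:
  6 × C (aromatic): 1 H each → 6
  Total hydrogens = 6.
Molecular formula: C6H6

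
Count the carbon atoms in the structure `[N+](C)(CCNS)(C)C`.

5

The symbol for carbon appears 5 times in the SMILES.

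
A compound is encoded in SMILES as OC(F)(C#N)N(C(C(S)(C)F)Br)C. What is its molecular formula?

Heavy atoms from the SMILES: 1 Br, 6 C, 2 F, 2 N, 1 O, 1 S.
Implicit hydrogens by atom environment:
  3 × C: no H
  2 × C: 3 H each → 6
  2 × F: no H
  2 × N: no H
  1 × Br: no H
  1 × C: 1 H
  1 × O: 1 H
  1 × S: 1 H
  Total hydrogens = 9.
Molecular formula: C6H9BrF2N2OS

C6H9BrF2N2OS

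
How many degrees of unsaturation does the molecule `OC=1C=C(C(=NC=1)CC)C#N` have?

Molecular formula from the SMILES: C8H8N2O.
DoU = (2C + 2 + N − H − X)/2 = (2·8 + 2 + 2 − 8 − 0)/2 = 12/2 = 6.
(Structurally: 1 ring(s) + 5 π bond(s) = 6.)

6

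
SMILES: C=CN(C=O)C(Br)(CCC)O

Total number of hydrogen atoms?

12

Hydrogens are implicit in SMILES; fill each atom to its normal valence:
  3 × C: 2 H each → 6
  2 × C: 1 H each → 2
  1 × Br: no H
  1 × C: 3 H
  1 × C: no H
  1 × N: no H
  1 × O: 1 H
  1 × O: no H
  Total hydrogens = 12.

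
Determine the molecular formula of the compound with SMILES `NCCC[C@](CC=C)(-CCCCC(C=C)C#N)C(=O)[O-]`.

Heavy atoms from the SMILES: 16 C, 2 N, 2 O.
Implicit hydrogens by atom environment:
  10 × C: 2 H each → 20
  3 × C: 1 H each → 3
  3 × C: no H
  1 × N: 2 H
  1 × N: no H
  1 × O: no H
  1 × O (charge -1): no H
  Total hydrogens = 25.
Net charge -1.
Molecular formula: C16H25N2O2-

C16H25N2O2-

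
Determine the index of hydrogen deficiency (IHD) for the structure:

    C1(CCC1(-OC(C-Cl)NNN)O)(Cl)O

1

Molecular formula from the SMILES: C6H13Cl2N3O3.
DoU = (2C + 2 + N − H − X)/2 = (2·6 + 2 + 3 − 13 − 2)/2 = 2/2 = 1.
(Structurally: 1 ring(s) + 0 π bond(s) = 1.)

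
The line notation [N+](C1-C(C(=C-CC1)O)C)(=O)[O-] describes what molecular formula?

Heavy atoms from the SMILES: 7 C, 1 N, 3 O.
Implicit hydrogens by atom environment:
  3 × C: 1 H each → 3
  2 × C: 2 H each → 4
  1 × C: 3 H
  1 × C: no H
  1 × N (charge +1): no H
  1 × O: 1 H
  1 × O: no H
  1 × O (charge -1): no H
  Total hydrogens = 11.
Molecular formula: C7H11NO3

C7H11NO3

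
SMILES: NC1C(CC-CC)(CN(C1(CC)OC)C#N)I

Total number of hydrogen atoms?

Hydrogens are implicit in SMILES; fill each atom to its normal valence:
  5 × C: 2 H each → 10
  3 × C: 3 H each → 9
  3 × C: no H
  2 × N: no H
  1 × C: 1 H
  1 × I: no H
  1 × N: 2 H
  1 × O: no H
  Total hydrogens = 22.

22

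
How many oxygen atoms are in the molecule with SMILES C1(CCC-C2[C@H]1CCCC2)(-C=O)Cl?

The symbol for oxygen appears 1 time in the SMILES.

1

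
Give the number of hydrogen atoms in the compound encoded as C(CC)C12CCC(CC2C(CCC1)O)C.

Hydrogens are implicit in SMILES; fill each atom to its normal valence:
  8 × C: 2 H each → 16
  3 × C: 1 H each → 3
  2 × C: 3 H each → 6
  1 × C: no H
  1 × O: 1 H
  Total hydrogens = 26.

26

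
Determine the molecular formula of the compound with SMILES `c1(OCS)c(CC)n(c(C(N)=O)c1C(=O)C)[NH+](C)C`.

Heavy atoms from the SMILES: 12 C, 3 N, 3 O, 1 S.
Implicit hydrogens by atom environment:
  4 × C: 3 H each → 12
  4 × C (aromatic): no H
  3 × O: no H
  2 × C: 2 H each → 4
  2 × C: no H
  1 × N: 2 H
  1 × N (charge +1): 1 H
  1 × N (aromatic): no H
  1 × S: 1 H
  Total hydrogens = 20.
Net charge +1.
Molecular formula: C12H20N3O3S+

C12H20N3O3S+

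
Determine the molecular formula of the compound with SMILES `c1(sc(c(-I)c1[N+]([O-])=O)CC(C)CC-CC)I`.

C11H15I2NO2S

Heavy atoms from the SMILES: 11 C, 2 I, 1 N, 2 O, 1 S.
Implicit hydrogens by atom environment:
  4 × C: 2 H each → 8
  4 × C (aromatic): no H
  2 × C: 3 H each → 6
  2 × I: no H
  1 × C: 1 H
  1 × N (charge +1): no H
  1 × O: no H
  1 × O (charge -1): no H
  1 × S (aromatic): no H
  Total hydrogens = 15.
Molecular formula: C11H15I2NO2S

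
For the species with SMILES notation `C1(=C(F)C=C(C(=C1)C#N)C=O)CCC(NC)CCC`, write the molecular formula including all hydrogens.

C15H19FN2O

Heavy atoms from the SMILES: 15 C, 1 F, 2 N, 1 O.
Implicit hydrogens by atom environment:
  4 × C: 2 H each → 8
  4 × C (aromatic): no H
  2 × C: 3 H each → 6
  2 × C (aromatic): 1 H each → 2
  2 × C: 1 H each → 2
  1 × C: no H
  1 × F: no H
  1 × N: 1 H
  1 × N: no H
  1 × O: no H
  Total hydrogens = 19.
Molecular formula: C15H19FN2O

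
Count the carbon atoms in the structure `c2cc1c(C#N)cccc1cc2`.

11

The symbol for carbon appears 11 times in the SMILES. Lowercase c denotes aromatic carbon and counts toward C.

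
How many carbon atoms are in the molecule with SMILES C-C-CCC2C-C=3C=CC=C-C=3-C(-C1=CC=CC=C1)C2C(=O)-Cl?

21

The symbol for carbon appears 21 times in the SMILES. (Cl is a single chlorine, not C + l.)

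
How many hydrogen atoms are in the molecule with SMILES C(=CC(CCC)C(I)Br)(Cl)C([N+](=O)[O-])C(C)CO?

18

Hydrogens are implicit in SMILES; fill each atom to its normal valence:
  5 × C: 1 H each → 5
  3 × C: 2 H each → 6
  2 × C: 3 H each → 6
  1 × Br: no H
  1 × C: no H
  1 × Cl: no H
  1 × I: no H
  1 × N (charge +1): no H
  1 × O: 1 H
  1 × O: no H
  1 × O (charge -1): no H
  Total hydrogens = 18.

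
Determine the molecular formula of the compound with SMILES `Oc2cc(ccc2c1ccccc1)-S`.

Heavy atoms from the SMILES: 12 C, 1 O, 1 S.
Implicit hydrogens by atom environment:
  8 × C (aromatic): 1 H each → 8
  4 × C (aromatic): no H
  1 × O: 1 H
  1 × S: 1 H
  Total hydrogens = 10.
Molecular formula: C12H10OS

C12H10OS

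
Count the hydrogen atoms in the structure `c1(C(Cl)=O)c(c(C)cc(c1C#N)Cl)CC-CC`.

Hydrogens are implicit in SMILES; fill each atom to its normal valence:
  5 × C (aromatic): no H
  3 × C: 2 H each → 6
  2 × C: 3 H each → 6
  2 × C: no H
  2 × Cl: no H
  1 × C (aromatic): 1 H
  1 × N: no H
  1 × O: no H
  Total hydrogens = 13.

13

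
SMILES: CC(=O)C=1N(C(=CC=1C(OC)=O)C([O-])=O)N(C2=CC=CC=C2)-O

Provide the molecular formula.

C15H13N2O6-

Heavy atoms from the SMILES: 15 C, 2 N, 6 O.
Implicit hydrogens by atom environment:
  6 × C (aromatic): 1 H each → 6
  4 × C (aromatic): no H
  4 × O: no H
  3 × C: no H
  2 × C: 3 H each → 6
  1 × N (aromatic): no H
  1 × N: no H
  1 × O: 1 H
  1 × O (charge -1): no H
  Total hydrogens = 13.
Net charge -1.
Molecular formula: C15H13N2O6-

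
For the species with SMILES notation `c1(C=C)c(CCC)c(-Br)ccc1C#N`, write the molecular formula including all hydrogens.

C12H12BrN

Heavy atoms from the SMILES: 1 Br, 12 C, 1 N.
Implicit hydrogens by atom environment:
  4 × C (aromatic): no H
  3 × C: 2 H each → 6
  2 × C (aromatic): 1 H each → 2
  1 × Br: no H
  1 × C: 3 H
  1 × C: 1 H
  1 × C: no H
  1 × N: no H
  Total hydrogens = 12.
Molecular formula: C12H12BrN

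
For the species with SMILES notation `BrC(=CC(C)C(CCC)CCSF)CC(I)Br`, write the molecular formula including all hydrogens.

C12H20Br2FIS

Heavy atoms from the SMILES: 2 Br, 12 C, 1 F, 1 I, 1 S.
Implicit hydrogens by atom environment:
  5 × C: 2 H each → 10
  4 × C: 1 H each → 4
  2 × Br: no H
  2 × C: 3 H each → 6
  1 × C: no H
  1 × F: no H
  1 × I: no H
  1 × S: no H
  Total hydrogens = 20.
Molecular formula: C12H20Br2FIS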